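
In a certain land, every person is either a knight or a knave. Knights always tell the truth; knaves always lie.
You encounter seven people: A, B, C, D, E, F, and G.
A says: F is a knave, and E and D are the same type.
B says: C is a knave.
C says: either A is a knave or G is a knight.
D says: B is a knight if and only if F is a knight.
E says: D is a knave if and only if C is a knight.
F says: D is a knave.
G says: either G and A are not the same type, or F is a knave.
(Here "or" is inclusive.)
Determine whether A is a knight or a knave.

Consistent assignments: {A=knave, B=knave, C=knight, D=knight, E=knave, F=knave, G=knight}; {A=knave, B=knave, C=knight, D=knave, E=knight, F=knight, G=knight}; {A=knave, B=knave, C=knight, D=knave, E=knight, F=knight, G=knave}
In every consistent assignment, A is a knave.

A is a knave.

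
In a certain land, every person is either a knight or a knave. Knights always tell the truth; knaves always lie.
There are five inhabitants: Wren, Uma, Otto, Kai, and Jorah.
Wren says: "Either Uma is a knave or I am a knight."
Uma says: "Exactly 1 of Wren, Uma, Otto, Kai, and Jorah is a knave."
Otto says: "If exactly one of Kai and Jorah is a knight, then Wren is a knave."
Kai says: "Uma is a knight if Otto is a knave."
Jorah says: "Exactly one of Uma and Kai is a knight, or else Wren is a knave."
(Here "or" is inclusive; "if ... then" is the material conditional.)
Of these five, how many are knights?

4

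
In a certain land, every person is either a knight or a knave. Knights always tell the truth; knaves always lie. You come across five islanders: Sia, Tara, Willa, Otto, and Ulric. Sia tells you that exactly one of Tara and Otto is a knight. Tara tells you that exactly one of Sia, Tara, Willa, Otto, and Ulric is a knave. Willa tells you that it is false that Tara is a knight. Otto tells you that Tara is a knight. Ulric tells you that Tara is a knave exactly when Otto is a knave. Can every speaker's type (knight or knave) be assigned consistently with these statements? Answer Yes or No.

Yes

One consistent assignment: Sia=knave, Tara=knave, Willa=knight, Otto=knave, Ulric=knight.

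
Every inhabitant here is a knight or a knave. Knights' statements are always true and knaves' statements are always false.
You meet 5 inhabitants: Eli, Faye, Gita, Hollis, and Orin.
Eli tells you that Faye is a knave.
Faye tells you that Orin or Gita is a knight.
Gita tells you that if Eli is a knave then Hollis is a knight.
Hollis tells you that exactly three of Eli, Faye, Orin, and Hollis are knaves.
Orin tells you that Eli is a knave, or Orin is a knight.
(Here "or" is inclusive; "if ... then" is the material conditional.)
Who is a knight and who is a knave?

Knights: Faye and Orin. Knaves: Eli, Gita, and Hollis.

Eli is a knave, so "Faye is a knave" must be false — and it is.
As a knight, Faye's statement "Orin or Gita is a knight" should be true; it is.
Gita (knave): "if Eli is a knave then Hollis is a knight" — false. ✓
Hollis is a knave; "exactly three of Eli, Faye, Orin, and Hollis are knaves" is false, as required.
Orin is a knight, and the claim "Eli is a knave, or Orin is a knight" is indeed true.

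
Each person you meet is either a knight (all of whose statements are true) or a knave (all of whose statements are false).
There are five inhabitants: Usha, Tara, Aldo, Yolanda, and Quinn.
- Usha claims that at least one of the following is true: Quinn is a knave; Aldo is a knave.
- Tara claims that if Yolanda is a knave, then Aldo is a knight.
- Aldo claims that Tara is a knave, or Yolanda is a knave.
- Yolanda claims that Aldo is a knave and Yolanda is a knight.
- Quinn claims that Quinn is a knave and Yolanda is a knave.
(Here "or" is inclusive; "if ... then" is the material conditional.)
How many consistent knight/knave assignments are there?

Consistent assignments:
  Usha=knight, Tara=knight, Aldo=knave, Yolanda=knight, Quinn=knave

1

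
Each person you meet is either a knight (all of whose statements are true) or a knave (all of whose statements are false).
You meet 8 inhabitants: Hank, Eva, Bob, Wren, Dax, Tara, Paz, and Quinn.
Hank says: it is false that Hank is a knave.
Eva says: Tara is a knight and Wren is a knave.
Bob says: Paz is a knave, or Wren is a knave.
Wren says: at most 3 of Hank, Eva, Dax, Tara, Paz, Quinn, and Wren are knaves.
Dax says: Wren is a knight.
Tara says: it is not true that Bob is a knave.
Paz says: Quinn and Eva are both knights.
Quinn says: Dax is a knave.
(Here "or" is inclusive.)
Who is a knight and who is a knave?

Knights: Hank, Bob, Wren, Dax, and Tara. Knaves: Eva, Paz, and Quinn.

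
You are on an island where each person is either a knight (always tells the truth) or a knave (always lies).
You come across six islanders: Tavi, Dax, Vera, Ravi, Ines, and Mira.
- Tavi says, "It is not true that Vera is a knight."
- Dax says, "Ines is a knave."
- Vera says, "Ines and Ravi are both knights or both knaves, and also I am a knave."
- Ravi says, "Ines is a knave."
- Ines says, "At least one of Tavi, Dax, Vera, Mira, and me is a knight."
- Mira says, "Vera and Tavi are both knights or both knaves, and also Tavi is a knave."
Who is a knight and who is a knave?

Tavi is a knight, Dax is a knave, Vera is a knave, Ravi is a knave, Ines is a knight, and Mira is a knave.

Tavi is a knight, and the claim "it is not true that Vera is a knight" is indeed true.
Dax is a knave; "Ines is a knave" is false, as required.
Vera is a knave, so "Ines and Ravi are both knights or both knaves, and also I am a knave" must be false — and it is.
Ravi is a knave, so "Ines is a knave" must be false — and it is.
Ines (knight): "at least one of Tavi, Dax, Vera, Mira, and me is a knight" — true. ✓
Mira is a knave, so "Vera and Tavi are both knights or both knaves, and also Tavi is a knave" must be false — and it is.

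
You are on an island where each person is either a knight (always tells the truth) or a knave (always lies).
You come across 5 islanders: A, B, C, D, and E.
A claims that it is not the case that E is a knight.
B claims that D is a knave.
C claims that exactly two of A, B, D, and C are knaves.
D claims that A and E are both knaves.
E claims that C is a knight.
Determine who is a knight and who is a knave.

A is a knave, so "it is not the case that E is a knight" must be false — and it is.
As a knight, B's statement "D is a knave" should be True; it is.
Since C is a knight, "exactly two of A, B, D, and C are knaves" needs to be True, which holds.
D (knave): "A and E are both knaves" — false. ✓
E is a knight, and the claim "C is a knight" is indeed True.

Knights: B, C, and E. Knaves: A and D.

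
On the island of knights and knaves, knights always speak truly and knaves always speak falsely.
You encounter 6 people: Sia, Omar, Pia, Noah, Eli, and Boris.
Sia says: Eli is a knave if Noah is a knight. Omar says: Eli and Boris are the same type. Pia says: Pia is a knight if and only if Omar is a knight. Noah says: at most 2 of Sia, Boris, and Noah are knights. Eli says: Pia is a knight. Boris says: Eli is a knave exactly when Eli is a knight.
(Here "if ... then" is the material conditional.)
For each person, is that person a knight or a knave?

Sia is a knight, Omar is a knight, Pia is a knave, Noah is a knight, Eli is a knave, and Boris is a knave.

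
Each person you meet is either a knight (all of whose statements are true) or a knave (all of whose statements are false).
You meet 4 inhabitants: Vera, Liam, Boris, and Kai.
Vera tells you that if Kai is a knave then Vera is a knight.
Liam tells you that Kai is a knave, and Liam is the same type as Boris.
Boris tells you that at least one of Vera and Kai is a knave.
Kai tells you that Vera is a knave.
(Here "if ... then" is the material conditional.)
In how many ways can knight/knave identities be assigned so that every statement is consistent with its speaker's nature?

2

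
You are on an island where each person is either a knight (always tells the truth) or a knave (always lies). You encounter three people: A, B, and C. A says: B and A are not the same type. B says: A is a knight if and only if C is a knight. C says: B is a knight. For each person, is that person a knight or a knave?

Since A is a knight, "B and A are not the same type" needs to be True, which holds.
B is a knave, and the claim "A is a knight if and only if C is a knight" is indeed False.
Since C is a knave, "B is a knight" needs to be False, which holds.

A is a knight, B is a knave, and C is a knave.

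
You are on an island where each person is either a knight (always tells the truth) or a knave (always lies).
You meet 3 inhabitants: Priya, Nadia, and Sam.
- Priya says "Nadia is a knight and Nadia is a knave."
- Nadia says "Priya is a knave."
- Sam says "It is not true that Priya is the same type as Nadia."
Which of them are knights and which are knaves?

Knights: Nadia and Sam. Knaves: Priya.

Priya (knave): "Nadia is a knight and Nadia is a knave" — False. ✓
Nadia (knight): "Priya is a knave" — True. ✓
Sam is a knight; "it is not true that Priya is the same type as Nadia" is True, as required.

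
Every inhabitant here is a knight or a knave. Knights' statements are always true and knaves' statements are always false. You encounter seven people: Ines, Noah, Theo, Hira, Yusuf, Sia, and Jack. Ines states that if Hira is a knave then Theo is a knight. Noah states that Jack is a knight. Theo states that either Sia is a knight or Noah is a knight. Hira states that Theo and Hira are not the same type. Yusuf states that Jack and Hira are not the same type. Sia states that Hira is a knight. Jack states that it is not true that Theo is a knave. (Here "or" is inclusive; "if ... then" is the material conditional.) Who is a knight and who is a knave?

Ines is a knave, Noah is a knave, Theo is a knave, Hira is a knave, Yusuf is a knave, Sia is a knave, and Jack is a knave.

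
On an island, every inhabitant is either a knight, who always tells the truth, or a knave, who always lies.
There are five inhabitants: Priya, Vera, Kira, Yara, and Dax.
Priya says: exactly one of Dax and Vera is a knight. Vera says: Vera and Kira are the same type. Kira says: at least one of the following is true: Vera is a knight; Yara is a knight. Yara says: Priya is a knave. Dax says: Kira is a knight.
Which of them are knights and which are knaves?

Priya is a knave, Vera is a knight, Kira is a knight, Yara is a knight, and Dax is a knight.

Priya is a knave, so "exactly one of Dax and Vera is a knight" must be false — and it is.
Vera is a knight; "Vera and Kira are the same type" is true, as required.
Since Kira is a knight, "at least one of the following is true: Vera is a knight; Yara is a knight" needs to be true, which holds.
Yara is a knight, and the claim "Priya is a knave" is indeed true.
Dax is a knight, and the claim "Kira is a knight" is indeed true.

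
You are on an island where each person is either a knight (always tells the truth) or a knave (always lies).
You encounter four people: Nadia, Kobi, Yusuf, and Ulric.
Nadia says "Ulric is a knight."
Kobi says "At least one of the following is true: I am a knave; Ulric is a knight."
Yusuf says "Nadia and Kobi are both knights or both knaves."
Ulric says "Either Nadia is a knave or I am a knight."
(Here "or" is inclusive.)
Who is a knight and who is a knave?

Knights: Nadia, Kobi, Yusuf, and Ulric. Knaves: none.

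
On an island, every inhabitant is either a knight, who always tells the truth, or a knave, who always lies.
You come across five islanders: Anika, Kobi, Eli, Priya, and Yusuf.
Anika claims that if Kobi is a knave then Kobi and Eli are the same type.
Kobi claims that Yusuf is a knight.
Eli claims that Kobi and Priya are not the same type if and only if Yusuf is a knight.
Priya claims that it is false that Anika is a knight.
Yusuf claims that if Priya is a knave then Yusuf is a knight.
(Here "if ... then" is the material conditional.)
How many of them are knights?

4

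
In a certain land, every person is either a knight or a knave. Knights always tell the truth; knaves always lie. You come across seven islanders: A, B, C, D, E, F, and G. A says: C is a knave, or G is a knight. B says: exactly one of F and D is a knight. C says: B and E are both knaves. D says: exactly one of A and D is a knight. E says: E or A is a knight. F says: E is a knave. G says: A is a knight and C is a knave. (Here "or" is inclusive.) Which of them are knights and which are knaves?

Knights: C, D, and F. Knaves: A, B, E, and G.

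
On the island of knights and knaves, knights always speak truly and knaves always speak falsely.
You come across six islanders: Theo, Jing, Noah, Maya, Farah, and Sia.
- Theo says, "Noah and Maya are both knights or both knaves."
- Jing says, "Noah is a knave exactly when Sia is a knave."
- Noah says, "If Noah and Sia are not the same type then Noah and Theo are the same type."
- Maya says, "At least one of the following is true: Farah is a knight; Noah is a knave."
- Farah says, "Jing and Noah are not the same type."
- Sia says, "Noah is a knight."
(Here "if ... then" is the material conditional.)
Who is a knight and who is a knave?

As a knave, Theo's statement "Noah and Maya are both knights or both knaves" should be false; it is.
Jing is a knight, so "Noah is a knave exactly when Sia is a knave" must be True — and it is.
Noah is a knight, and the claim "if Noah and Sia are not the same type then Noah and Theo are the same type" is indeed True.
Maya (knave): "at least one of the following is true: Farah is a knight; Noah is a knave" — false. ✓
As a knave, Farah's statement "Jing and Noah are not the same type" should be false; it is.
As a knight, Sia's statement "Noah is a knight" should be True; it is.

Theo is a knave, Jing is a knight, Noah is a knight, Maya is a knave, Farah is a knave, and Sia is a knight.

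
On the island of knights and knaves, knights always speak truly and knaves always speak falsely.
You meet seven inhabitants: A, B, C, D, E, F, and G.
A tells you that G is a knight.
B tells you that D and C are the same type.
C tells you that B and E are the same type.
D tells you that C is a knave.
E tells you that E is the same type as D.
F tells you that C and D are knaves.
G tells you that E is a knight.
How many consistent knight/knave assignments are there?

1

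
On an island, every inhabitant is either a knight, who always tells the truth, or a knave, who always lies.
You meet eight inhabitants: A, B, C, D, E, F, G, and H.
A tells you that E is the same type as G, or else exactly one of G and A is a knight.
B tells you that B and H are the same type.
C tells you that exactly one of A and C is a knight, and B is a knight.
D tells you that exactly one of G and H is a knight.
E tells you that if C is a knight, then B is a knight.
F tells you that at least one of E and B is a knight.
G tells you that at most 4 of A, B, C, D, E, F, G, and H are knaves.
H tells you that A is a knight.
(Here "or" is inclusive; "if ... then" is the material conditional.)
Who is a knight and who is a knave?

A is a knight, B is a knave, C is a knave, D is a knave, E is a knight, F is a knight, G is a knight, and H is a knight.

A is a knight, and the claim "E is the same type as G, or else exactly one of G and A is a knight" is indeed true.
As a knave, B's statement "B and H are the same type" should be False; it is.
As a knave, C's statement "exactly one of A and C is a knight, and B is a knight" should be False; it is.
Since D is a knave, "exactly one of G and H is a knight" needs to be False, which holds.
As a knight, E's statement "if C is a knight, then B is a knight" should be true; it is.
F (knight): "at least one of E and B is a knight" — true. ✓
As a knight, G's statement "at most 4 of A, B, C, D, E, F, G, and H are knaves" should be true; it is.
As a knight, H's statement "A is a knight" should be true; it is.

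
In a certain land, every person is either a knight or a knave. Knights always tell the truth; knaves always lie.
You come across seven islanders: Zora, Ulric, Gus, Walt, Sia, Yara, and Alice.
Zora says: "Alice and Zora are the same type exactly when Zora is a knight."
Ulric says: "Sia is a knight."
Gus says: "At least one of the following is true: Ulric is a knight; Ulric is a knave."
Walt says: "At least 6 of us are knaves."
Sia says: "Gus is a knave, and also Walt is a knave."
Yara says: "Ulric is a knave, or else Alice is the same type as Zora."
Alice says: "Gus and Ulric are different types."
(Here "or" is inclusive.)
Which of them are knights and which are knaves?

As a knight, Zora's statement "Alice and Zora are the same type exactly when Zora is a knight" should be True; it is.
Since Ulric is a knave, "Sia is a knight" needs to be False, which holds.
Gus is a knight, so "at least one of the following is true: Ulric is a knight; Ulric is a knave" must be True — and it is.
Walt (knave): "at least 6 of us are knaves" — False. ✓
Sia is a knave, so "Gus is a knave, and also Walt is a knave" must be False — and it is.
Yara is a knight, so "Ulric is a knave, or else Alice is the same type as Zora" must be True — and it is.
Alice (knight): "Gus and Ulric are different types" — True. ✓

Zora is a knight, Ulric is a knave, Gus is a knight, Walt is a knave, Sia is a knave, Yara is a knight, and Alice is a knight.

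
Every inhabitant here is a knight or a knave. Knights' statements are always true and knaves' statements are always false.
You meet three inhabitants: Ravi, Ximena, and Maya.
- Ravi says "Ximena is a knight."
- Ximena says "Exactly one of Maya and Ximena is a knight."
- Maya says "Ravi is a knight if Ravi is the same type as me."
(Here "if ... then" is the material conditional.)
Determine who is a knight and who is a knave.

Ravi is a knave, Ximena is a knave, and Maya is a knave.

Ravi (knave): "Ximena is a knight" — False. ✓
Since Ximena is a knave, "exactly one of Maya and Ximena is a knight" needs to be False, which holds.
Maya is a knave, and the claim "Ravi is a knight if Ravi is the same type as me" is indeed False.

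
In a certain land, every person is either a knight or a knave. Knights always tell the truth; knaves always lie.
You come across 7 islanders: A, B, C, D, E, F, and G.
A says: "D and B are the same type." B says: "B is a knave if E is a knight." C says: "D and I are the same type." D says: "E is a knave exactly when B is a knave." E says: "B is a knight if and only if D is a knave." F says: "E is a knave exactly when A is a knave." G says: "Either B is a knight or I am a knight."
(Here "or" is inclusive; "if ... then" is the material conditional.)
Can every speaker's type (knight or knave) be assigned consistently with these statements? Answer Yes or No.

No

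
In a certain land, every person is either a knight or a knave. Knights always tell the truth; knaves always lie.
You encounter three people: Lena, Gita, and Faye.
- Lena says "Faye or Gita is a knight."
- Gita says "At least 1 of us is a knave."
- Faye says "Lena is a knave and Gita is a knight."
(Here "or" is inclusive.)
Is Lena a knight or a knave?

Lena is a knight.

Consistent assignments: {Lena=knight, Gita=knight, Faye=knave}
In every consistent assignment, Lena is a knight.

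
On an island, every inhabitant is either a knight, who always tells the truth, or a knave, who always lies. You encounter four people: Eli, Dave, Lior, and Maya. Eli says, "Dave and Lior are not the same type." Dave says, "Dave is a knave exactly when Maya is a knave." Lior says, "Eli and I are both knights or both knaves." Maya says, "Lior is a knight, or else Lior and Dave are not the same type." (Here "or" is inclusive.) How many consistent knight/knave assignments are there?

2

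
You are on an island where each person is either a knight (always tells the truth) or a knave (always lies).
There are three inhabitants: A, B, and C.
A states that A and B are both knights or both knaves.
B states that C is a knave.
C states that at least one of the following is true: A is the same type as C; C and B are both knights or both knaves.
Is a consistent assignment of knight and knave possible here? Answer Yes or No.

One consistent assignment: A=knight, B=knight, C=knave.

Yes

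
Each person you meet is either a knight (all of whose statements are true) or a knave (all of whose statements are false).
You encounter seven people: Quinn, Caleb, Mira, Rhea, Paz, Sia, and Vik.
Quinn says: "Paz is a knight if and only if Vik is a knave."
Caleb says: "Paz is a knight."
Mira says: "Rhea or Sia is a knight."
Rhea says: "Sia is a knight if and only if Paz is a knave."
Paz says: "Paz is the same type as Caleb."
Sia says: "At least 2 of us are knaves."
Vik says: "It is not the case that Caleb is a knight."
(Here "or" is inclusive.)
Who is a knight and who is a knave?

Quinn is a knight, Caleb is a knight, Mira is a knight, Rhea is a knave, Paz is a knight, Sia is a knight, and Vik is a knave.

Quinn is a knight, so "Paz is a knight if and only if Vik is a knave" must be True — and it is.
Since Caleb is a knight, "Paz is a knight" needs to be True, which holds.
Mira is a knight, so "Rhea or Sia is a knight" must be True — and it is.
Rhea is a knave, so "Sia is a knight if and only if Paz is a knave" must be False — and it is.
Paz is a knight, and the claim "Paz is the same type as Caleb" is indeed True.
Sia is a knight, and the claim "at least 2 of us are knaves" is indeed True.
As a knave, Vik's statement "it is not the case that Caleb is a knight" should be False; it is.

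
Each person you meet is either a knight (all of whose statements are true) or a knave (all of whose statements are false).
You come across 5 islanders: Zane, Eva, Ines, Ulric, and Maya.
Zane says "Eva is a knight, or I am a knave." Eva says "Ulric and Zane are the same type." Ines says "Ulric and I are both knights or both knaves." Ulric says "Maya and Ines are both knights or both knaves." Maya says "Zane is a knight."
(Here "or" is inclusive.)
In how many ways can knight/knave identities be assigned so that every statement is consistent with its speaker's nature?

1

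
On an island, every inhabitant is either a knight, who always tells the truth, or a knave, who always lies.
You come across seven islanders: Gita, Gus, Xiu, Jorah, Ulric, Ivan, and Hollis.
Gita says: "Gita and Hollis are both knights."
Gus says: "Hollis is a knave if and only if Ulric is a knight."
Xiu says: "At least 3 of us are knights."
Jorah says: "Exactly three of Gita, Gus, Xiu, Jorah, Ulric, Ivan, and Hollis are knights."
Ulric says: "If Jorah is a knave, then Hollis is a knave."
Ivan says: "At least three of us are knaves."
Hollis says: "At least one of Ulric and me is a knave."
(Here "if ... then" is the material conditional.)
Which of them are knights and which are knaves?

Gita is a knave, Gus is a knight, Xiu is a knight, Jorah is a knave, Ulric is a knave, Ivan is a knight, and Hollis is a knight.

As a knave, Gita's statement "Gita and Hollis are both knights" should be False; it is.
Gus is a knight; "Hollis is a knave if and only if Ulric is a knight" is True, as required.
Xiu is a knight; "at least 3 of us are knights" is True, as required.
Jorah is a knave; "exactly three of Gita, Gus, Xiu, Jorah, Ulric, Ivan, and Hollis are knights" is False, as required.
Ulric is a knave, so "if Jorah is a knave, then Hollis is a knave" must be False — and it is.
Ivan is a knight; "at least three of us are knaves" is True, as required.
Hollis is a knight, so "at least one of Ulric and me is a knave" must be True — and it is.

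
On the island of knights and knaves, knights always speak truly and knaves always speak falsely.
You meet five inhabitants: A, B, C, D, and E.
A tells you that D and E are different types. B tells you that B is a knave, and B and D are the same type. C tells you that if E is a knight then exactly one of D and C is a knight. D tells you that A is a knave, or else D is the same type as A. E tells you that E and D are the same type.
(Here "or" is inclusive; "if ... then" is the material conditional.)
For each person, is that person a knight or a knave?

A is a knight, B is a knave, C is a knight, D is a knight, and E is a knave.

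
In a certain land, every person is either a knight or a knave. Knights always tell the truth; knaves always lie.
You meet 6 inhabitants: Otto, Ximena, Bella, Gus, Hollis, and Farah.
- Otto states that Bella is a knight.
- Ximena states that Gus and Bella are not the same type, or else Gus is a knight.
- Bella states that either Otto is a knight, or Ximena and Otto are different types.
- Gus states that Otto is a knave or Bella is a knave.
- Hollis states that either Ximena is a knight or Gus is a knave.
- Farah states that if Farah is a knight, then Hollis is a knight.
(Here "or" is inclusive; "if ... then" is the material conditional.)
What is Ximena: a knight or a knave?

Ximena is a knight.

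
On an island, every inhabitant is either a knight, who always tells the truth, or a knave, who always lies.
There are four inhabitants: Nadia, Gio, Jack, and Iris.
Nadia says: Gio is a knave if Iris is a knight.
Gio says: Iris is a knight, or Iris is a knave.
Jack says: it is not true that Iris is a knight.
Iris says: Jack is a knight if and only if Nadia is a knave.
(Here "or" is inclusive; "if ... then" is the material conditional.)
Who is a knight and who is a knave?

Since Nadia is a knight, "Gio is a knave if Iris is a knight" needs to be True, which holds.
Gio is a knight; "Iris is a knight, or Iris is a knave" is True, as required.
Jack is a knight, so "it is not true that Iris is a knight" must be True — and it is.
Iris (knave): "Jack is a knight if and only if Nadia is a knave" — false. ✓

Nadia is a knight, Gio is a knight, Jack is a knight, and Iris is a knave.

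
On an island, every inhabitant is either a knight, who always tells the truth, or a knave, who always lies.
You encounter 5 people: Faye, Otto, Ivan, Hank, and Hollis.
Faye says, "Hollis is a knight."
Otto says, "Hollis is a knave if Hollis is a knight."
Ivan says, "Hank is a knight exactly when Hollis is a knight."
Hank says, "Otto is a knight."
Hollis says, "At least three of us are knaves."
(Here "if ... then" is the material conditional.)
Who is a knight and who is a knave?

Since Faye is a knight, "Hollis is a knight" needs to be true, which holds.
Otto is a knave; "Hollis is a knave if Hollis is a knight" is false, as required.
As a knave, Ivan's statement "Hank is a knight exactly when Hollis is a knight" should be false; it is.
Hank is a knave; "Otto is a knight" is false, as required.
As a knight, Hollis's statement "at least three of us are knaves" should be true; it is.

Faye is a knight, Otto is a knave, Ivan is a knave, Hank is a knave, and Hollis is a knight.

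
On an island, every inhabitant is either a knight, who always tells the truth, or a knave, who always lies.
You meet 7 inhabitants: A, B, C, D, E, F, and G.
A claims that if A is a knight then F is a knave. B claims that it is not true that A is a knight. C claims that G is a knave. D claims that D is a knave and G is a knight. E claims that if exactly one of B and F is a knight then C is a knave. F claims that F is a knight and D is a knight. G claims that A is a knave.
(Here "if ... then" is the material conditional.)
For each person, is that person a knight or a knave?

A is a knight, B is a knave, C is a knight, D is a knave, E is a knight, F is a knave, and G is a knave.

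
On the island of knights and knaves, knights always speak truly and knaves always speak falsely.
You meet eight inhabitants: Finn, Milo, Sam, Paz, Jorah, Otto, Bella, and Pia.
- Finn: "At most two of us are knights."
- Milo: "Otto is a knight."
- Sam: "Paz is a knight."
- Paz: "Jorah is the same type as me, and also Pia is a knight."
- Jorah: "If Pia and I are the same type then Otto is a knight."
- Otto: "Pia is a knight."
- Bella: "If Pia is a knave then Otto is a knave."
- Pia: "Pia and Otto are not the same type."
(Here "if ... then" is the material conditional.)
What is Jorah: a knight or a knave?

Jorah is a knave.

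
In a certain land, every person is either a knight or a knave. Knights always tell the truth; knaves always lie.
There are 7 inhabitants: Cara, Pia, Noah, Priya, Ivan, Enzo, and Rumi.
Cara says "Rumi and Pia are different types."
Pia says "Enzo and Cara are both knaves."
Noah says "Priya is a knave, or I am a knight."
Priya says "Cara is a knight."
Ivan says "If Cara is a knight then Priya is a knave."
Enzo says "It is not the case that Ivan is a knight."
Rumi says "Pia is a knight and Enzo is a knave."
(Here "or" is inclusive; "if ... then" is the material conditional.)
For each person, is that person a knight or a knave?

Cara is a knave, Pia is a knight, Noah is a knight, Priya is a knave, Ivan is a knight, Enzo is a knave, and Rumi is a knight.

Cara is a knave, so "Rumi and Pia are different types" must be false — and it is.
Pia (knight): "Enzo and Cara are both knaves" — true. ✓
Noah is a knight, so "Priya is a knave, or I am a knight" must be true — and it is.
Priya (knave): "Cara is a knight" — false. ✓
Ivan is a knight, so "if Cara is a knight then Priya is a knave" must be true — and it is.
Enzo is a knave, so "it is not the case that Ivan is a knight" must be false — and it is.
Since Rumi is a knight, "Pia is a knight and Enzo is a knave" needs to be true, which holds.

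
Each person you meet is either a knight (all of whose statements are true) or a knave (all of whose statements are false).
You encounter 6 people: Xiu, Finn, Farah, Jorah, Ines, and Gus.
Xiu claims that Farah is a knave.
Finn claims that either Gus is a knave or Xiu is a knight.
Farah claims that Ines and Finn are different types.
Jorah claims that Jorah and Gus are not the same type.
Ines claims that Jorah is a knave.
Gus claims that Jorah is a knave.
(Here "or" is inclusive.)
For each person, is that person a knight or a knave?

Xiu is a knave, Finn is a knight, Farah is a knight, Jorah is a knight, Ines is a knave, and Gus is a knave.

Xiu is a knave; "Farah is a knave" is false, as required.
As a knight, Finn's statement "either Gus is a knave or Xiu is a knight" should be true; it is.
As a knight, Farah's statement "Ines and Finn are different types" should be true; it is.
Jorah is a knight, and the claim "Jorah and Gus are not the same type" is indeed true.
Ines is a knave; "Jorah is a knave" is false, as required.
Gus is a knave, so "Jorah is a knave" must be false — and it is.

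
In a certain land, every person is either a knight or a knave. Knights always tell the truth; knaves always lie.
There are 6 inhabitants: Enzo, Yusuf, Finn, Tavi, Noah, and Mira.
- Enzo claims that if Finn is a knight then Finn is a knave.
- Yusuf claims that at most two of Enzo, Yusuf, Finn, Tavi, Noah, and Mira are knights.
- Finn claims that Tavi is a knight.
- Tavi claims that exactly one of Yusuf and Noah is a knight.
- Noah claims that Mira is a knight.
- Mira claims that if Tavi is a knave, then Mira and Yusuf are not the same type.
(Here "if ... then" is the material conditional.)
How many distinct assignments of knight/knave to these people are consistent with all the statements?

1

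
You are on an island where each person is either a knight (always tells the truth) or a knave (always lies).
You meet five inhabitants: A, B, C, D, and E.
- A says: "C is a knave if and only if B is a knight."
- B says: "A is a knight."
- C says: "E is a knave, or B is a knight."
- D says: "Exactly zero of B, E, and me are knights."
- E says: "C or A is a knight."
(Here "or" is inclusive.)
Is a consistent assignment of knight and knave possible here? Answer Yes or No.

No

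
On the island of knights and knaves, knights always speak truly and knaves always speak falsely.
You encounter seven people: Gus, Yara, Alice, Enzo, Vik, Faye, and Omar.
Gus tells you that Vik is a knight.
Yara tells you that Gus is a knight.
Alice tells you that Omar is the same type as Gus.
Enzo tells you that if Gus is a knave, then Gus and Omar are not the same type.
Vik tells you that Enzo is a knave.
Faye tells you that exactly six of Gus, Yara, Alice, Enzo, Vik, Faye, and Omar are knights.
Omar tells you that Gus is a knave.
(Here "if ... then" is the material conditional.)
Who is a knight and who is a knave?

Gus is a knave, and the claim "Vik is a knight" is indeed false.
Yara (knave): "Gus is a knight" — false. ✓
Alice is a knave, so "Omar is the same type as Gus" must be false — and it is.
Enzo is a knight, so "if Gus is a knave, then Gus and Omar are not the same type" must be true — and it is.
As a knave, Vik's statement "Enzo is a knave" should be false; it is.
Faye (knave): "exactly six of Gus, Yara, Alice, Enzo, Vik, Faye, and Omar are knights" — false. ✓
Omar is a knight; "Gus is a knave" is true, as required.

Gus is a knave, Yara is a knave, Alice is a knave, Enzo is a knight, Vik is a knave, Faye is a knave, and Omar is a knight.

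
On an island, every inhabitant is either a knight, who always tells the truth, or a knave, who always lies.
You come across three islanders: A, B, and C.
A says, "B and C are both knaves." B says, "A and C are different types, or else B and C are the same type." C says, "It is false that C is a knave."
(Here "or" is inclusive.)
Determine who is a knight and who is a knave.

A is a knave, B is a knight, and C is a knight.

As a knave, A's statement "B and C are both knaves" should be False; it is.
B is a knight; "A and C are different types, or else B and C are the same type" is true, as required.
C (knight): "it is false that C is a knave" — true. ✓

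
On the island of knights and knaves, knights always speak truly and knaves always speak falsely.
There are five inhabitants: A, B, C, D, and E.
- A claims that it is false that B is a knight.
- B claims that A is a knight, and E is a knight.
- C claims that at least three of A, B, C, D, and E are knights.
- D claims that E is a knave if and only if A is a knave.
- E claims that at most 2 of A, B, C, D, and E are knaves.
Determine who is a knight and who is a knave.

A is a knight, so "it is false that B is a knight" must be true — and it is.
B is a knave; "A is a knight, and E is a knight" is False, as required.
Since C is a knave, "at least three of A, B, C, D, and E are knights" needs to be False, which holds.
D (knave): "E is a knave if and only if A is a knave" — False. ✓
E is a knave, and the claim "at most 2 of A, B, C, D, and E are knaves" is indeed False.

A is a knight, B is a knave, C is a knave, D is a knave, and E is a knave.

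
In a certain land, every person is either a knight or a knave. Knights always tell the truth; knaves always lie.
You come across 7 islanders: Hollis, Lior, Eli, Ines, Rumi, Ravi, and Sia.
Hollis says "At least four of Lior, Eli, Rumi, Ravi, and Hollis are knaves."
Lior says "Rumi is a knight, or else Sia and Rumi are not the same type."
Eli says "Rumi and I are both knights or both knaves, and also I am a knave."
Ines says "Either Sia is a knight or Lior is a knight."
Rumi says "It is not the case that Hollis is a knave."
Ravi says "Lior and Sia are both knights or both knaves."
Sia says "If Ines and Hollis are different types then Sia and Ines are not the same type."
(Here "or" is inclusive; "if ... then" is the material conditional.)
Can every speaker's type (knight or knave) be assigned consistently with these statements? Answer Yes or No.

No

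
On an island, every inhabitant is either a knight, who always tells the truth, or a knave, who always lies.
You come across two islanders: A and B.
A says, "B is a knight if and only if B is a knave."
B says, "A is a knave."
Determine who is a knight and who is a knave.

A is a knave and B is a knight.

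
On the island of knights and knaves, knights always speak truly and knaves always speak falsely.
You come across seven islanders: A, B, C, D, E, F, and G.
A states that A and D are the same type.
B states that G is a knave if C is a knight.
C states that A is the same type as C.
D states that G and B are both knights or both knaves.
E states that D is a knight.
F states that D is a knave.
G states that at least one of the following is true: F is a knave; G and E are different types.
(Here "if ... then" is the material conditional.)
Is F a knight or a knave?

F is a knave.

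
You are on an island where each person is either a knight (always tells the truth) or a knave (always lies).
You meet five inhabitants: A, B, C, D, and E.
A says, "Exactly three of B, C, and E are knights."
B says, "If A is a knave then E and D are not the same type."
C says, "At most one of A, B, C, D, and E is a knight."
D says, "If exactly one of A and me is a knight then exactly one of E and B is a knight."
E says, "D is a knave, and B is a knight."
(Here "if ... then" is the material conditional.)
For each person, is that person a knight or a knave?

A is a knave, B is a knight, C is a knave, D is a knight, and E is a knave.

A is a knave, and the claim "exactly three of B, C, and E are knights" is indeed False.
B is a knight, so "if A is a knave then E and D are not the same type" must be true — and it is.
Since C is a knave, "at most one of A, B, C, D, and E is a knight" needs to be False, which holds.
As a knight, D's statement "if exactly one of A and me is a knight then exactly one of E and B is a knight" should be true; it is.
E is a knave, so "D is a knave, and B is a knight" must be False — and it is.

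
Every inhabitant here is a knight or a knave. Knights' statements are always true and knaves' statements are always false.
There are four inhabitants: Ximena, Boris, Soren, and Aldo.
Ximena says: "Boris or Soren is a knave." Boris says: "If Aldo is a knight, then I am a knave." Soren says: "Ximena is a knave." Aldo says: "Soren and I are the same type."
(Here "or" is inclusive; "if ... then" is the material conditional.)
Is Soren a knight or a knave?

Consistent assignments: {Ximena=knave, Boris=knight, Soren=knight, Aldo=knave}
In every consistent assignment, Soren is a knight.

Soren is a knight.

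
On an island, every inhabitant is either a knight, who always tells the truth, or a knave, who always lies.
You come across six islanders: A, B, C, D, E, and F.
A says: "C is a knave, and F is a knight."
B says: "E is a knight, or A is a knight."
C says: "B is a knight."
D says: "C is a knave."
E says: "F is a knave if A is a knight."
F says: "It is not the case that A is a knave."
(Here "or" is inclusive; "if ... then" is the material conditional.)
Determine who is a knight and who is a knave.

A is a knave, so "C is a knave, and F is a knight" must be false — and it is.
Since B is a knight, "E is a knight, or A is a knight" needs to be true, which holds.
Since C is a knight, "B is a knight" needs to be true, which holds.
As a knave, D's statement "C is a knave" should be false; it is.
E is a knight, so "F is a knave if A is a knight" must be true — and it is.
As a knave, F's statement "it is not the case that A is a knave" should be false; it is.

A is a knave, B is a knight, C is a knight, D is a knave, E is a knight, and F is a knave.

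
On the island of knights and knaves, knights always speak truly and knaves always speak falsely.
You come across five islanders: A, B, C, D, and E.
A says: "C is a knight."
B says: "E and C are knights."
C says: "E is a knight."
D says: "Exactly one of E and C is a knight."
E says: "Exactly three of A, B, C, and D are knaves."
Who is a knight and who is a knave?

A is a knave, B is a knave, C is a knave, D is a knave, and E is a knave.

A is a knave, and the claim "C is a knight" is indeed false.
B is a knave, so "E and C are knights" must be false — and it is.
C is a knave, and the claim "E is a knight" is indeed false.
D is a knave, and the claim "exactly one of E and C is a knight" is indeed false.
E is a knave; "exactly three of A, B, C, and D are knaves" is false, as required.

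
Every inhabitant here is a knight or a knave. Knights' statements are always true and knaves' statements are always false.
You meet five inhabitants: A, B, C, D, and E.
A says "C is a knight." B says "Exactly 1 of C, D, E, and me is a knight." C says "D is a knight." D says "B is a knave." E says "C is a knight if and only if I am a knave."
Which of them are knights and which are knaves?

Since A is a knave, "C is a knight" needs to be false, which holds.
Since B is a knight, "exactly 1 of C, D, E, and me is a knight" needs to be true, which holds.
C is a knave, so "D is a knight" must be false — and it is.
D is a knave, so "B is a knave" must be false — and it is.
E is a knave; "C is a knight if and only if I am a knave" is false, as required.

Knights: B. Knaves: A, C, D, and E.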